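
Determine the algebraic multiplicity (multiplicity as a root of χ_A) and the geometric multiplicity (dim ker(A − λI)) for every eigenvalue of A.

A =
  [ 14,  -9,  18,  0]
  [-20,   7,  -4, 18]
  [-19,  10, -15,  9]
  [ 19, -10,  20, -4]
λ = -4: alg = 2, geom = 1; λ = 5: alg = 2, geom = 2

Step 1 — factor the characteristic polynomial to read off the algebraic multiplicities:
  χ_A(x) = (x - 5)^2*(x + 4)^2

Step 2 — compute geometric multiplicities via the rank-nullity identity g(λ) = n − rank(A − λI):
  rank(A − (-4)·I) = 3, so dim ker(A − (-4)·I) = n − 3 = 1
  rank(A − (5)·I) = 2, so dim ker(A − (5)·I) = n − 2 = 2

Summary:
  λ = -4: algebraic multiplicity = 2, geometric multiplicity = 1
  λ = 5: algebraic multiplicity = 2, geometric multiplicity = 2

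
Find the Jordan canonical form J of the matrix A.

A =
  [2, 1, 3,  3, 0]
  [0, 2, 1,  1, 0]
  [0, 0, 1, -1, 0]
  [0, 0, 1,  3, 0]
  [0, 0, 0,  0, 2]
J_3(2) ⊕ J_1(2) ⊕ J_1(2)

The characteristic polynomial is
  det(x·I − A) = x^5 - 10*x^4 + 40*x^3 - 80*x^2 + 80*x - 32 = (x - 2)^5

Eigenvalues and multiplicities (the geometric multiplicity of λ is n − rank(A − λI), which equals the number of Jordan blocks for λ):
  λ = 2: algebraic multiplicity = 5, geometric multiplicity = 3

Determining the block sizes for each eigenvalue:
  λ = 2: with am = 5 and gm = 3, the partition is not yet determined (e.g. several partitions of 5 into 3 parts exist). Let N = A − (2)·I. Computing rank(N^1) = 2, rank(N^2) = 1, rank(N^3) = 0; the number of blocks of size ≥ j is rank(N^{j−1}) − rank(N^j), giving [3, 1, 1]. So we have 1 block(s) of size 3, 2 block(s) of size 1 → block sizes [3, 1, 1]

Assembling the blocks gives a Jordan form
J =
  [2, 1, 0, 0, 0]
  [0, 2, 1, 0, 0]
  [0, 0, 2, 0, 0]
  [0, 0, 0, 2, 0]
  [0, 0, 0, 0, 2]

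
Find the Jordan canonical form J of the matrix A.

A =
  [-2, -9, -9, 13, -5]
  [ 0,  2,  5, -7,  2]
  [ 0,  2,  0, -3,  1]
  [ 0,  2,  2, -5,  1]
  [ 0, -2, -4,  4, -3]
J_3(-2) ⊕ J_2(-1)

The characteristic polynomial is
  det(x·I − A) = x^5 + 8*x^4 + 25*x^3 + 38*x^2 + 28*x + 8 = (x + 1)^2*(x + 2)^3

Eigenvalues and multiplicities (the geometric multiplicity of λ is n − rank(A − λI), which equals the number of Jordan blocks for λ):
  λ = -2: algebraic multiplicity = 3, geometric multiplicity = 1
  λ = -1: algebraic multiplicity = 2, geometric multiplicity = 1

Determining the block sizes for each eigenvalue:
  λ = -2: one block (gm = 1), so the single block has size am = 3 → block sizes [3]
  λ = -1: one block (gm = 1), so the single block has size am = 2 → block sizes [2]

Assembling the blocks gives a Jordan form
J =
  [-2,  1,  0,  0,  0]
  [ 0, -2,  1,  0,  0]
  [ 0,  0, -2,  0,  0]
  [ 0,  0,  0, -1,  1]
  [ 0,  0,  0,  0, -1]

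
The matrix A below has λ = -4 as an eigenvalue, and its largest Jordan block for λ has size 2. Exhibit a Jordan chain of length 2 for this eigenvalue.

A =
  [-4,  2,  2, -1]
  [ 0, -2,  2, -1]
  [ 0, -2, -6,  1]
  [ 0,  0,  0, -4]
A Jordan chain for λ = -4 of length 2:
v_1 = (2, 2, -2, 0)ᵀ
v_2 = (0, 1, 0, 0)ᵀ

Let N = A − (-4)·I. We want v_2 with N^2 v_2 = 0 but N^1 v_2 ≠ 0; then v_{j-1} := N · v_j for j = 2, …, 2.

Pick v_2 = (0, 1, 0, 0)ᵀ.
Then v_1 = N · v_2 = (2, 2, -2, 0)ᵀ.

Sanity check: (A − (-4)·I) v_1 = (0, 0, 0, 0)ᵀ = 0. ✓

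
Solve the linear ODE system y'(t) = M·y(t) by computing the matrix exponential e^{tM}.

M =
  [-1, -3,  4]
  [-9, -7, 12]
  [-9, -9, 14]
e^{tM} =
  [-3*t*exp(2*t) + exp(2*t), -3*t*exp(2*t), 4*t*exp(2*t)]
  [-9*t*exp(2*t), -9*t*exp(2*t) + exp(2*t), 12*t*exp(2*t)]
  [-9*t*exp(2*t), -9*t*exp(2*t), 12*t*exp(2*t) + exp(2*t)]

Strategy: write M = P · J · P⁻¹ where J is a Jordan canonical form, so e^{tM} = P · e^{tJ} · P⁻¹, and e^{tJ} can be computed block-by-block.

M has Jordan form
J =
  [2, 1, 0]
  [0, 2, 0]
  [0, 0, 2]
(up to reordering of blocks).

Per-block formulas:
  For a 1×1 block at λ = 2: exp(t · [2]) = [e^(2t)].
  For a 2×2 Jordan block J_2(2): exp(t · J_2(2)) = e^(2t)·(I + t·N), where N is the 2×2 nilpotent shift.

After assembling e^{tJ} and conjugating by P, we get:

e^{tM} =
  [-3*t*exp(2*t) + exp(2*t), -3*t*exp(2*t), 4*t*exp(2*t)]
  [-9*t*exp(2*t), -9*t*exp(2*t) + exp(2*t), 12*t*exp(2*t)]
  [-9*t*exp(2*t), -9*t*exp(2*t), 12*t*exp(2*t) + exp(2*t)]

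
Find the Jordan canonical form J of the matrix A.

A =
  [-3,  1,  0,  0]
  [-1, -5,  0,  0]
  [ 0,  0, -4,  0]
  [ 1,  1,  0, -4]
J_2(-4) ⊕ J_1(-4) ⊕ J_1(-4)

The characteristic polynomial is
  det(x·I − A) = x^4 + 16*x^3 + 96*x^2 + 256*x + 256 = (x + 4)^4

Eigenvalues and multiplicities (the geometric multiplicity of λ is n − rank(A − λI), which equals the number of Jordan blocks for λ):
  λ = -4: algebraic multiplicity = 4, geometric multiplicity = 3

Determining the block sizes for each eigenvalue:
  λ = -4: 3 blocks summing to 4 forces exactly one block of size 2 and the rest size 1 → block sizes [2, 1, 1]

Assembling the blocks gives a Jordan form
J =
  [-4,  1,  0,  0]
  [ 0, -4,  0,  0]
  [ 0,  0, -4,  0]
  [ 0,  0,  0, -4]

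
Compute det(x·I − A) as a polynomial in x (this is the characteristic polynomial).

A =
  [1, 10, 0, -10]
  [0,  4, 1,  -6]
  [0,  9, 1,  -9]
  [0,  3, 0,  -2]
x^4 - 4*x^3 + 6*x^2 - 4*x + 1

Expanding det(x·I − A) (e.g. by cofactor expansion or by noting that A is similar to its Jordan form J, which has the same characteristic polynomial as A) gives
  χ_A(x) = x^4 - 4*x^3 + 6*x^2 - 4*x + 1
which factors as (x - 1)^4. The eigenvalues (with algebraic multiplicities) are λ = 1 with multiplicity 4.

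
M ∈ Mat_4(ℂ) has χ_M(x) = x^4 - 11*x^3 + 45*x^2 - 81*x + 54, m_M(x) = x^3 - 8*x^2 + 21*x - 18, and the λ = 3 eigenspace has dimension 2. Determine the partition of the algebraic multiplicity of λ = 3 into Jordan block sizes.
Block sizes for λ = 3: [2, 1]

Step 1 — from the characteristic polynomial, algebraic multiplicity of λ = 3 is 3. From dim ker(M − (3)·I) = 2, there are exactly 2 Jordan blocks for λ = 3.
Step 2 — from the minimal polynomial, the factor (x − 3)^2 tells us the largest block for λ = 3 has size 2.
Step 3 — with total size 3, 2 blocks, and largest block 2, the block sizes (in nonincreasing order) are [2, 1].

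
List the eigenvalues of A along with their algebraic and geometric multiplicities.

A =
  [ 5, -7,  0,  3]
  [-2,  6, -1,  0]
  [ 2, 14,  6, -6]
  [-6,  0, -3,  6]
λ = 5: alg = 1, geom = 1; λ = 6: alg = 3, geom = 2

Step 1 — factor the characteristic polynomial to read off the algebraic multiplicities:
  χ_A(x) = (x - 6)^3*(x - 5)

Step 2 — compute geometric multiplicities via the rank-nullity identity g(λ) = n − rank(A − λI):
  rank(A − (5)·I) = 3, so dim ker(A − (5)·I) = n − 3 = 1
  rank(A − (6)·I) = 2, so dim ker(A − (6)·I) = n − 2 = 2

Summary:
  λ = 5: algebraic multiplicity = 1, geometric multiplicity = 1
  λ = 6: algebraic multiplicity = 3, geometric multiplicity = 2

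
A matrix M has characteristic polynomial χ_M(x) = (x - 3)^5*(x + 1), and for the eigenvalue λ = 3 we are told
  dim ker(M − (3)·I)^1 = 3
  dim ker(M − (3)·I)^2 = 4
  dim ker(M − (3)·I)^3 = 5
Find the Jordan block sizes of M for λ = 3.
Block sizes for λ = 3: [3, 1, 1]

From the dimensions of kernels of powers, the number of Jordan blocks of size at least j is d_j − d_{j−1} where d_j = dim ker(N^j) (with d_0 = 0). Computing the differences gives [3, 1, 1].
The number of blocks of size exactly k is (#blocks of size ≥ k) − (#blocks of size ≥ k + 1), so the partition is: 2 block(s) of size 1, 1 block(s) of size 3.
In nonincreasing order the block sizes are [3, 1, 1].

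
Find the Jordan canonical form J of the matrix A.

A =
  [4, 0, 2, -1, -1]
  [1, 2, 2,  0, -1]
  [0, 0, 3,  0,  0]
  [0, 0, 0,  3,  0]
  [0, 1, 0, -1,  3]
J_3(3) ⊕ J_1(3) ⊕ J_1(3)

The characteristic polynomial is
  det(x·I − A) = x^5 - 15*x^4 + 90*x^3 - 270*x^2 + 405*x - 243 = (x - 3)^5

Eigenvalues and multiplicities (the geometric multiplicity of λ is n − rank(A − λI), which equals the number of Jordan blocks for λ):
  λ = 3: algebraic multiplicity = 5, geometric multiplicity = 3

Determining the block sizes for each eigenvalue:
  λ = 3: with am = 5 and gm = 3, the partition is not yet determined (e.g. several partitions of 5 into 3 parts exist). Let N = A − (3)·I. Computing rank(N^1) = 2, rank(N^2) = 1, rank(N^3) = 0; the number of blocks of size ≥ j is rank(N^{j−1}) − rank(N^j), giving [3, 1, 1]. So we have 1 block(s) of size 3, 2 block(s) of size 1 → block sizes [3, 1, 1]

Assembling the blocks gives a Jordan form
J =
  [3, 1, 0, 0, 0]
  [0, 3, 1, 0, 0]
  [0, 0, 3, 0, 0]
  [0, 0, 0, 3, 0]
  [0, 0, 0, 0, 3]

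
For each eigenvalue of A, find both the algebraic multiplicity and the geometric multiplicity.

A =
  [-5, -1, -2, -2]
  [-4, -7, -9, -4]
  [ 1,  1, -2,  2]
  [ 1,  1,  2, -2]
λ = -4: alg = 4, geom = 2

Step 1 — factor the characteristic polynomial to read off the algebraic multiplicities:
  χ_A(x) = (x + 4)^4

Step 2 — compute geometric multiplicities via the rank-nullity identity g(λ) = n − rank(A − λI):
  rank(A − (-4)·I) = 2, so dim ker(A − (-4)·I) = n − 2 = 2

Summary:
  λ = -4: algebraic multiplicity = 4, geometric multiplicity = 2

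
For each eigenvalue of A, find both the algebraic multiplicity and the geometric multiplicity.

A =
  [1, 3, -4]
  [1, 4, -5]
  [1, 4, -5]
λ = 0: alg = 3, geom = 1

Step 1 — factor the characteristic polynomial to read off the algebraic multiplicities:
  χ_A(x) = x^3

Step 2 — compute geometric multiplicities via the rank-nullity identity g(λ) = n − rank(A − λI):
  rank(A − (0)·I) = 2, so dim ker(A − (0)·I) = n − 2 = 1

Summary:
  λ = 0: algebraic multiplicity = 3, geometric multiplicity = 1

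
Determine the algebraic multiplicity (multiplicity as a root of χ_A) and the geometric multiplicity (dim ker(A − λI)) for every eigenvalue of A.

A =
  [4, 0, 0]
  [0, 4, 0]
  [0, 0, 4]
λ = 4: alg = 3, geom = 3

Step 1 — factor the characteristic polynomial to read off the algebraic multiplicities:
  χ_A(x) = (x - 4)^3

Step 2 — compute geometric multiplicities via the rank-nullity identity g(λ) = n − rank(A − λI):
  rank(A − (4)·I) = 0, so dim ker(A − (4)·I) = n − 0 = 3

Summary:
  λ = 4: algebraic multiplicity = 3, geometric multiplicity = 3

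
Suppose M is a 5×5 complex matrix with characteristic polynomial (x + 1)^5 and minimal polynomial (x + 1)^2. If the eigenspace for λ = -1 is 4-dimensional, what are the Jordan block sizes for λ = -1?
Block sizes for λ = -1: [2, 1, 1, 1]

Step 1 — from the characteristic polynomial, algebraic multiplicity of λ = -1 is 5. From dim ker(M − (-1)·I) = 4, there are exactly 4 Jordan blocks for λ = -1.
Step 2 — from the minimal polynomial, the factor (x + 1)^2 tells us the largest block for λ = -1 has size 2.
Step 3 — with total size 5, 4 blocks, and largest block 2, the block sizes (in nonincreasing order) are [2, 1, 1, 1].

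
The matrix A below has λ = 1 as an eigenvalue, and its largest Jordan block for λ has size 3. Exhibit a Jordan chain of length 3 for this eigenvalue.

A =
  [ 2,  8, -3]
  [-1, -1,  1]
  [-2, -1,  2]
A Jordan chain for λ = 1 of length 3:
v_1 = (-1, -1, -3)ᵀ
v_2 = (1, -1, -2)ᵀ
v_3 = (1, 0, 0)ᵀ

Let N = A − (1)·I. We want v_3 with N^3 v_3 = 0 but N^2 v_3 ≠ 0; then v_{j-1} := N · v_j for j = 3, …, 2.

Pick v_3 = (1, 0, 0)ᵀ.
Then v_2 = N · v_3 = (1, -1, -2)ᵀ.
Then v_1 = N · v_2 = (-1, -1, -3)ᵀ.

Sanity check: (A − (1)·I) v_1 = (0, 0, 0)ᵀ = 0. ✓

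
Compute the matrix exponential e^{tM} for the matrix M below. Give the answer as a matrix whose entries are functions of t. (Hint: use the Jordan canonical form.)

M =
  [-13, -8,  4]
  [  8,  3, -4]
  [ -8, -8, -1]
e^{tM} =
  [-2*exp(-t) + 3*exp(-5*t), -2*exp(-t) + 2*exp(-5*t), exp(-t) - exp(-5*t)]
  [2*exp(-t) - 2*exp(-5*t), 2*exp(-t) - exp(-5*t), -exp(-t) + exp(-5*t)]
  [-2*exp(-t) + 2*exp(-5*t), -2*exp(-t) + 2*exp(-5*t), exp(-t)]

Strategy: write M = P · J · P⁻¹ where J is a Jordan canonical form, so e^{tM} = P · e^{tJ} · P⁻¹, and e^{tJ} can be computed block-by-block.

M has Jordan form
J =
  [-5,  0,  0]
  [ 0, -5,  0]
  [ 0,  0, -1]
(up to reordering of blocks).

Per-block formulas:
  For a 1×1 block at λ = -1: exp(t · [-1]) = [e^(-1t)].
  For a 1×1 block at λ = -5: exp(t · [-5]) = [e^(-5t)].

After assembling e^{tJ} and conjugating by P, we get:

e^{tM} =
  [-2*exp(-t) + 3*exp(-5*t), -2*exp(-t) + 2*exp(-5*t), exp(-t) - exp(-5*t)]
  [2*exp(-t) - 2*exp(-5*t), 2*exp(-t) - exp(-5*t), -exp(-t) + exp(-5*t)]
  [-2*exp(-t) + 2*exp(-5*t), -2*exp(-t) + 2*exp(-5*t), exp(-t)]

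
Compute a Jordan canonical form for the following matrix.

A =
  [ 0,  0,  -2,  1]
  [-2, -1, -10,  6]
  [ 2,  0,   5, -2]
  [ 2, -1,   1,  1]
J_2(1) ⊕ J_1(1) ⊕ J_1(2)

The characteristic polynomial is
  det(x·I − A) = x^4 - 5*x^3 + 9*x^2 - 7*x + 2 = (x - 2)*(x - 1)^3

Eigenvalues and multiplicities (the geometric multiplicity of λ is n − rank(A − λI), which equals the number of Jordan blocks for λ):
  λ = 1: algebraic multiplicity = 3, geometric multiplicity = 2
  λ = 2: algebraic multiplicity = 1, geometric multiplicity = 1

Determining the block sizes for each eigenvalue:
  λ = 1: 2 blocks summing to 3 forces exactly one block of size 2 and the rest size 1 → block sizes [2, 1]
  λ = 2: one block (gm = 1), so the single block has size am = 1 → block sizes [1]

Assembling the blocks gives a Jordan form
J =
  [1, 1, 0, 0]
  [0, 1, 0, 0]
  [0, 0, 1, 0]
  [0, 0, 0, 2]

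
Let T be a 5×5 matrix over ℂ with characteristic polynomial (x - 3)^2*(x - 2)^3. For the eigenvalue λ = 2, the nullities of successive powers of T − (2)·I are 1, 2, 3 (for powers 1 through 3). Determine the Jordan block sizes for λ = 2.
Block sizes for λ = 2: [3]

From the dimensions of kernels of powers, the number of Jordan blocks of size at least j is d_j − d_{j−1} where d_j = dim ker(N^j) (with d_0 = 0). Computing the differences gives [1, 1, 1].
The number of blocks of size exactly k is (#blocks of size ≥ k) − (#blocks of size ≥ k + 1), so the partition is: 1 block(s) of size 3.
In nonincreasing order the block sizes are [3].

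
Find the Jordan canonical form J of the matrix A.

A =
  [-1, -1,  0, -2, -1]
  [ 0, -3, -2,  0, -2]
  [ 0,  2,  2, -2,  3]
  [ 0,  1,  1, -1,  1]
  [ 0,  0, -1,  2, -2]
J_3(-1) ⊕ J_2(-1)

The characteristic polynomial is
  det(x·I − A) = x^5 + 5*x^4 + 10*x^3 + 10*x^2 + 5*x + 1 = (x + 1)^5

Eigenvalues and multiplicities (the geometric multiplicity of λ is n − rank(A − λI), which equals the number of Jordan blocks for λ):
  λ = -1: algebraic multiplicity = 5, geometric multiplicity = 2

Determining the block sizes for each eigenvalue:
  λ = -1: with am = 5 and gm = 2, the partition is not yet determined (e.g. several partitions of 5 into 2 parts exist). Let N = A − (-1)·I. Computing rank(N^1) = 3, rank(N^2) = 1, rank(N^3) = 0; the number of blocks of size ≥ j is rank(N^{j−1}) − rank(N^j), giving [2, 2, 1]. So we have 1 block(s) of size 3, 1 block(s) of size 2 → block sizes [3, 2]

Assembling the blocks gives a Jordan form
J =
  [-1,  1,  0,  0,  0]
  [ 0, -1,  1,  0,  0]
  [ 0,  0, -1,  0,  0]
  [ 0,  0,  0, -1,  1]
  [ 0,  0,  0,  0, -1]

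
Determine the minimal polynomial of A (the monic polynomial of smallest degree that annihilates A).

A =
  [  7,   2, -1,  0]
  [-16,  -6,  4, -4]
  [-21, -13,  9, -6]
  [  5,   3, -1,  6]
x^3 - 12*x^2 + 48*x - 64

The characteristic polynomial is χ_A(x) = (x - 4)^4, so the eigenvalues are known. The minimal polynomial is
  m_A(x) = Π_λ (x − λ)^{k_λ}
where k_λ is the size of the *largest* Jordan block for λ (equivalently, the smallest k with (A − λI)^k v = 0 for every generalised eigenvector v of λ).

  λ = 4: largest Jordan block has size 3, contributing (x − 4)^3

So m_A(x) = (x - 4)^3 = x^3 - 12*x^2 + 48*x - 64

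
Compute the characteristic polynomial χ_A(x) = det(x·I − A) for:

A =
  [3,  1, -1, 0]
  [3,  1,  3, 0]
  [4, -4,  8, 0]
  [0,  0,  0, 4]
x^4 - 16*x^3 + 96*x^2 - 256*x + 256

Expanding det(x·I − A) (e.g. by cofactor expansion or by noting that A is similar to its Jordan form J, which has the same characteristic polynomial as A) gives
  χ_A(x) = x^4 - 16*x^3 + 96*x^2 - 256*x + 256
which factors as (x - 4)^4. The eigenvalues (with algebraic multiplicities) are λ = 4 with multiplicity 4.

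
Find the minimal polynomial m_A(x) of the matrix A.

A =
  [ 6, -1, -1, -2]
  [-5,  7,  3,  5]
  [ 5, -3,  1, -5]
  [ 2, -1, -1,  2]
x^2 - 8*x + 16

The characteristic polynomial is χ_A(x) = (x - 4)^4, so the eigenvalues are known. The minimal polynomial is
  m_A(x) = Π_λ (x − λ)^{k_λ}
where k_λ is the size of the *largest* Jordan block for λ (equivalently, the smallest k with (A − λI)^k v = 0 for every generalised eigenvector v of λ).

  λ = 4: largest Jordan block has size 2, contributing (x − 4)^2

So m_A(x) = (x - 4)^2 = x^2 - 8*x + 16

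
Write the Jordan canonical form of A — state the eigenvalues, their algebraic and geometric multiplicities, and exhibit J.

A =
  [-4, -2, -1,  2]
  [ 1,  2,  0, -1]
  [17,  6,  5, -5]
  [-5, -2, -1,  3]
J_2(1) ⊕ J_1(2) ⊕ J_1(2)

The characteristic polynomial is
  det(x·I − A) = x^4 - 6*x^3 + 13*x^2 - 12*x + 4 = (x - 2)^2*(x - 1)^2

Eigenvalues and multiplicities (the geometric multiplicity of λ is n − rank(A − λI), which equals the number of Jordan blocks for λ):
  λ = 1: algebraic multiplicity = 2, geometric multiplicity = 1
  λ = 2: algebraic multiplicity = 2, geometric multiplicity = 2

Determining the block sizes for each eigenvalue:
  λ = 1: one block (gm = 1), so the single block has size am = 2 → block sizes [2]
  λ = 2: gm = am = 2, so every block has size 1 → block sizes [1, 1]

Assembling the blocks gives a Jordan form
J =
  [1, 1, 0, 0]
  [0, 1, 0, 0]
  [0, 0, 2, 0]
  [0, 0, 0, 2]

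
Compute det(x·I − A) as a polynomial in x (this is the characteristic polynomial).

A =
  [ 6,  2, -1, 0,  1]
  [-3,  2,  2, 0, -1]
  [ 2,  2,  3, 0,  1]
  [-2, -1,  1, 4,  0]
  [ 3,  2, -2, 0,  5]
x^5 - 20*x^4 + 160*x^3 - 640*x^2 + 1280*x - 1024

Expanding det(x·I − A) (e.g. by cofactor expansion or by noting that A is similar to its Jordan form J, which has the same characteristic polynomial as A) gives
  χ_A(x) = x^5 - 20*x^4 + 160*x^3 - 640*x^2 + 1280*x - 1024
which factors as (x - 4)^5. The eigenvalues (with algebraic multiplicities) are λ = 4 with multiplicity 5.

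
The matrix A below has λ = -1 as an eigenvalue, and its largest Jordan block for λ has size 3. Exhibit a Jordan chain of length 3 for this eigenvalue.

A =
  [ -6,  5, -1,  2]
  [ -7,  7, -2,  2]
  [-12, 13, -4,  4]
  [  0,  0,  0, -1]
A Jordan chain for λ = -1 of length 3:
v_1 = (2, 3, 5, 0)ᵀ
v_2 = (-5, -7, -12, 0)ᵀ
v_3 = (1, 0, 0, 0)ᵀ

Let N = A − (-1)·I. We want v_3 with N^3 v_3 = 0 but N^2 v_3 ≠ 0; then v_{j-1} := N · v_j for j = 3, …, 2.

Pick v_3 = (1, 0, 0, 0)ᵀ.
Then v_2 = N · v_3 = (-5, -7, -12, 0)ᵀ.
Then v_1 = N · v_2 = (2, 3, 5, 0)ᵀ.

Sanity check: (A − (-1)·I) v_1 = (0, 0, 0, 0)ᵀ = 0. ✓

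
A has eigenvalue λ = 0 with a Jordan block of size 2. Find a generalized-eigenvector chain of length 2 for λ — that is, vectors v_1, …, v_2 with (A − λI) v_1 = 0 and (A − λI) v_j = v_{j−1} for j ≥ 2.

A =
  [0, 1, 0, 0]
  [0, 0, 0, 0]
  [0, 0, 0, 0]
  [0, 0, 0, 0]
A Jordan chain for λ = 0 of length 2:
v_1 = (1, 0, 0, 0)ᵀ
v_2 = (0, 1, 0, 0)ᵀ

Let N = A − (0)·I. We want v_2 with N^2 v_2 = 0 but N^1 v_2 ≠ 0; then v_{j-1} := N · v_j for j = 2, …, 2.

Pick v_2 = (0, 1, 0, 0)ᵀ.
Then v_1 = N · v_2 = (1, 0, 0, 0)ᵀ.

Sanity check: (A − (0)·I) v_1 = (0, 0, 0, 0)ᵀ = 0. ✓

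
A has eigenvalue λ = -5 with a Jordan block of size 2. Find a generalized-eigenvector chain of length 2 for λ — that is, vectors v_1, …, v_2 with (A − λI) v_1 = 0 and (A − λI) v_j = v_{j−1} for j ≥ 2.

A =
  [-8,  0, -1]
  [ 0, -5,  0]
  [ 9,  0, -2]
A Jordan chain for λ = -5 of length 2:
v_1 = (-3, 0, 9)ᵀ
v_2 = (1, 0, 0)ᵀ

Let N = A − (-5)·I. We want v_2 with N^2 v_2 = 0 but N^1 v_2 ≠ 0; then v_{j-1} := N · v_j for j = 2, …, 2.

Pick v_2 = (1, 0, 0)ᵀ.
Then v_1 = N · v_2 = (-3, 0, 9)ᵀ.

Sanity check: (A − (-5)·I) v_1 = (0, 0, 0)ᵀ = 0. ✓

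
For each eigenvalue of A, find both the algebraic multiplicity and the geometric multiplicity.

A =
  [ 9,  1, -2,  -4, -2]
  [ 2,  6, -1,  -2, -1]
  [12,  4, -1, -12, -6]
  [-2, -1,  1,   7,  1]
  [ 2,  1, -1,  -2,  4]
λ = 5: alg = 5, geom = 3

Step 1 — factor the characteristic polynomial to read off the algebraic multiplicities:
  χ_A(x) = (x - 5)^5

Step 2 — compute geometric multiplicities via the rank-nullity identity g(λ) = n − rank(A − λI):
  rank(A − (5)·I) = 2, so dim ker(A − (5)·I) = n − 2 = 3

Summary:
  λ = 5: algebraic multiplicity = 5, geometric multiplicity = 3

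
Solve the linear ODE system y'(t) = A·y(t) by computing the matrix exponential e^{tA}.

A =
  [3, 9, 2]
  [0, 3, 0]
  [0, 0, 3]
e^{tA} =
  [exp(3*t), 9*t*exp(3*t), 2*t*exp(3*t)]
  [0, exp(3*t), 0]
  [0, 0, exp(3*t)]

Strategy: write A = P · J · P⁻¹ where J is a Jordan canonical form, so e^{tA} = P · e^{tJ} · P⁻¹, and e^{tJ} can be computed block-by-block.

A has Jordan form
J =
  [3, 1, 0]
  [0, 3, 0]
  [0, 0, 3]
(up to reordering of blocks).

Per-block formulas:
  For a 1×1 block at λ = 3: exp(t · [3]) = [e^(3t)].
  For a 2×2 Jordan block J_2(3): exp(t · J_2(3)) = e^(3t)·(I + t·N), where N is the 2×2 nilpotent shift.

After assembling e^{tJ} and conjugating by P, we get:

e^{tA} =
  [exp(3*t), 9*t*exp(3*t), 2*t*exp(3*t)]
  [0, exp(3*t), 0]
  [0, 0, exp(3*t)]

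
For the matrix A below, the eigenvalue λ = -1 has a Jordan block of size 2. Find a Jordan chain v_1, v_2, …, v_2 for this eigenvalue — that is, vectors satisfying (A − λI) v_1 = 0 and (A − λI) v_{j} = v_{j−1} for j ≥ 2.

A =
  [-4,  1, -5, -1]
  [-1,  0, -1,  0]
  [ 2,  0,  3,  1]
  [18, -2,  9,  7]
A Jordan chain for λ = -1 of length 2:
v_1 = (1, 1, 0, -2)ᵀ
v_2 = (0, 1, 0, 0)ᵀ

Let N = A − (-1)·I. We want v_2 with N^2 v_2 = 0 but N^1 v_2 ≠ 0; then v_{j-1} := N · v_j for j = 2, …, 2.

Pick v_2 = (0, 1, 0, 0)ᵀ.
Then v_1 = N · v_2 = (1, 1, 0, -2)ᵀ.

Sanity check: (A − (-1)·I) v_1 = (0, 0, 0, 0)ᵀ = 0. ✓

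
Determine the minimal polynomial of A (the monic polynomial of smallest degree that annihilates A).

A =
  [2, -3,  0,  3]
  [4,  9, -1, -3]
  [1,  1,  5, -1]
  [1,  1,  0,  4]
x^3 - 15*x^2 + 75*x - 125

The characteristic polynomial is χ_A(x) = (x - 5)^4, so the eigenvalues are known. The minimal polynomial is
  m_A(x) = Π_λ (x − λ)^{k_λ}
where k_λ is the size of the *largest* Jordan block for λ (equivalently, the smallest k with (A − λI)^k v = 0 for every generalised eigenvector v of λ).

  λ = 5: largest Jordan block has size 3, contributing (x − 5)^3

So m_A(x) = (x - 5)^3 = x^3 - 15*x^2 + 75*x - 125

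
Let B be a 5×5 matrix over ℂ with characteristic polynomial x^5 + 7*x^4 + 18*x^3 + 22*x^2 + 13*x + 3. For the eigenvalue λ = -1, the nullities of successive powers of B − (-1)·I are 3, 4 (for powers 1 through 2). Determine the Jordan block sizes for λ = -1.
Block sizes for λ = -1: [2, 1, 1]

From the dimensions of kernels of powers, the number of Jordan blocks of size at least j is d_j − d_{j−1} where d_j = dim ker(N^j) (with d_0 = 0). Computing the differences gives [3, 1].
The number of blocks of size exactly k is (#blocks of size ≥ k) − (#blocks of size ≥ k + 1), so the partition is: 2 block(s) of size 1, 1 block(s) of size 2.
In nonincreasing order the block sizes are [2, 1, 1].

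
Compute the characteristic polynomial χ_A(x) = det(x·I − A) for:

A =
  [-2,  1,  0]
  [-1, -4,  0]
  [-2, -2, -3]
x^3 + 9*x^2 + 27*x + 27

Expanding det(x·I − A) (e.g. by cofactor expansion or by noting that A is similar to its Jordan form J, which has the same characteristic polynomial as A) gives
  χ_A(x) = x^3 + 9*x^2 + 27*x + 27
which factors as (x + 3)^3. The eigenvalues (with algebraic multiplicities) are λ = -3 with multiplicity 3.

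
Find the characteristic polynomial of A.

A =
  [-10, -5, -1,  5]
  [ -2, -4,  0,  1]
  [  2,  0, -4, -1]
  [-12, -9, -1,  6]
x^4 + 12*x^3 + 48*x^2 + 64*x

Expanding det(x·I − A) (e.g. by cofactor expansion or by noting that A is similar to its Jordan form J, which has the same characteristic polynomial as A) gives
  χ_A(x) = x^4 + 12*x^3 + 48*x^2 + 64*x
which factors as x*(x + 4)^3. The eigenvalues (with algebraic multiplicities) are λ = -4 with multiplicity 3, λ = 0 with multiplicity 1.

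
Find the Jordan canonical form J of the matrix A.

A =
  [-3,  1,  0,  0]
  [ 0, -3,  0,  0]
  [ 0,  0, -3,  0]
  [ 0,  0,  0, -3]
J_2(-3) ⊕ J_1(-3) ⊕ J_1(-3)

The characteristic polynomial is
  det(x·I − A) = x^4 + 12*x^3 + 54*x^2 + 108*x + 81 = (x + 3)^4

Eigenvalues and multiplicities (the geometric multiplicity of λ is n − rank(A − λI), which equals the number of Jordan blocks for λ):
  λ = -3: algebraic multiplicity = 4, geometric multiplicity = 3

Determining the block sizes for each eigenvalue:
  λ = -3: 3 blocks summing to 4 forces exactly one block of size 2 and the rest size 1 → block sizes [2, 1, 1]

Assembling the blocks gives a Jordan form
J =
  [-3,  1,  0,  0]
  [ 0, -3,  0,  0]
  [ 0,  0, -3,  0]
  [ 0,  0,  0, -3]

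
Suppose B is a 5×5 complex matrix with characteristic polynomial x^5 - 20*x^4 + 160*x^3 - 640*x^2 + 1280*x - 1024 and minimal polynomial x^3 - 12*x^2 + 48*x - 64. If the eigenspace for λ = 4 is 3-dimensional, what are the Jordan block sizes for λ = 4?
Block sizes for λ = 4: [3, 1, 1]

Step 1 — from the characteristic polynomial, algebraic multiplicity of λ = 4 is 5. From dim ker(B − (4)·I) = 3, there are exactly 3 Jordan blocks for λ = 4.
Step 2 — from the minimal polynomial, the factor (x − 4)^3 tells us the largest block for λ = 4 has size 3.
Step 3 — with total size 5, 3 blocks, and largest block 3, the block sizes (in nonincreasing order) are [3, 1, 1].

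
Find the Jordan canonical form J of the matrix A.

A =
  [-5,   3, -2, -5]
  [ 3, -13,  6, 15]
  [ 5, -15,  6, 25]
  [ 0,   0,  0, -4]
J_2(-4) ⊕ J_1(-4) ⊕ J_1(-4)

The characteristic polynomial is
  det(x·I − A) = x^4 + 16*x^3 + 96*x^2 + 256*x + 256 = (x + 4)^4

Eigenvalues and multiplicities (the geometric multiplicity of λ is n − rank(A − λI), which equals the number of Jordan blocks for λ):
  λ = -4: algebraic multiplicity = 4, geometric multiplicity = 3

Determining the block sizes for each eigenvalue:
  λ = -4: 3 blocks summing to 4 forces exactly one block of size 2 and the rest size 1 → block sizes [2, 1, 1]

Assembling the blocks gives a Jordan form
J =
  [-4,  1,  0,  0]
  [ 0, -4,  0,  0]
  [ 0,  0, -4,  0]
  [ 0,  0,  0, -4]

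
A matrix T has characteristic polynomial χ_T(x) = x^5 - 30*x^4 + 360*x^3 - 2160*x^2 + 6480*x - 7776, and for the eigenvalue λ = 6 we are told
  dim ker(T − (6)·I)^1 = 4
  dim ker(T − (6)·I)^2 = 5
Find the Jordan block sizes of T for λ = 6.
Block sizes for λ = 6: [2, 1, 1, 1]

From the dimensions of kernels of powers, the number of Jordan blocks of size at least j is d_j − d_{j−1} where d_j = dim ker(N^j) (with d_0 = 0). Computing the differences gives [4, 1].
The number of blocks of size exactly k is (#blocks of size ≥ k) − (#blocks of size ≥ k + 1), so the partition is: 3 block(s) of size 1, 1 block(s) of size 2.
In nonincreasing order the block sizes are [2, 1, 1, 1].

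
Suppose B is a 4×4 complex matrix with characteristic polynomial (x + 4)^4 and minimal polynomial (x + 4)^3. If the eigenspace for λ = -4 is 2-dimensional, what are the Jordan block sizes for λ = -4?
Block sizes for λ = -4: [3, 1]

Step 1 — from the characteristic polynomial, algebraic multiplicity of λ = -4 is 4. From dim ker(B − (-4)·I) = 2, there are exactly 2 Jordan blocks for λ = -4.
Step 2 — from the minimal polynomial, the factor (x + 4)^3 tells us the largest block for λ = -4 has size 3.
Step 3 — with total size 4, 2 blocks, and largest block 3, the block sizes (in nonincreasing order) are [3, 1].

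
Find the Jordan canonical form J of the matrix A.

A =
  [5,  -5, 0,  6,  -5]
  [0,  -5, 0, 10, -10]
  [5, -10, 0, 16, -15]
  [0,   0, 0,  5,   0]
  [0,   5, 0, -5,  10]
J_1(0) ⊕ J_1(0) ⊕ J_2(5) ⊕ J_1(5)

The characteristic polynomial is
  det(x·I − A) = x^5 - 15*x^4 + 75*x^3 - 125*x^2 = x^2*(x - 5)^3

Eigenvalues and multiplicities (the geometric multiplicity of λ is n − rank(A − λI), which equals the number of Jordan blocks for λ):
  λ = 0: algebraic multiplicity = 2, geometric multiplicity = 2
  λ = 5: algebraic multiplicity = 3, geometric multiplicity = 2

Determining the block sizes for each eigenvalue:
  λ = 0: gm = am = 2, so every block has size 1 → block sizes [1, 1]
  λ = 5: 2 blocks summing to 3 forces exactly one block of size 2 and the rest size 1 → block sizes [2, 1]

Assembling the blocks gives a Jordan form
J =
  [0, 0, 0, 0, 0]
  [0, 0, 0, 0, 0]
  [0, 0, 5, 1, 0]
  [0, 0, 0, 5, 0]
  [0, 0, 0, 0, 5]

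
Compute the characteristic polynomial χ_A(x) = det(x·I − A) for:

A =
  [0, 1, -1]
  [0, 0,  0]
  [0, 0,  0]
x^3

Expanding det(x·I − A) (e.g. by cofactor expansion or by noting that A is similar to its Jordan form J, which has the same characteristic polynomial as A) gives
  χ_A(x) = x^3
which factors as x^3. The eigenvalues (with algebraic multiplicities) are λ = 0 with multiplicity 3.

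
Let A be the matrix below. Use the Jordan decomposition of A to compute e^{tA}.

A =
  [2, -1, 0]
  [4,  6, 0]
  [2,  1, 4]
e^{tA} =
  [-2*t*exp(4*t) + exp(4*t), -t*exp(4*t), 0]
  [4*t*exp(4*t), 2*t*exp(4*t) + exp(4*t), 0]
  [2*t*exp(4*t), t*exp(4*t), exp(4*t)]

Strategy: write A = P · J · P⁻¹ where J is a Jordan canonical form, so e^{tA} = P · e^{tJ} · P⁻¹, and e^{tJ} can be computed block-by-block.

A has Jordan form
J =
  [4, 1, 0]
  [0, 4, 0]
  [0, 0, 4]
(up to reordering of blocks).

Per-block formulas:
  For a 2×2 Jordan block J_2(4): exp(t · J_2(4)) = e^(4t)·(I + t·N), where N is the 2×2 nilpotent shift.
  For a 1×1 block at λ = 4: exp(t · [4]) = [e^(4t)].

After assembling e^{tJ} and conjugating by P, we get:

e^{tA} =
  [-2*t*exp(4*t) + exp(4*t), -t*exp(4*t), 0]
  [4*t*exp(4*t), 2*t*exp(4*t) + exp(4*t), 0]
  [2*t*exp(4*t), t*exp(4*t), exp(4*t)]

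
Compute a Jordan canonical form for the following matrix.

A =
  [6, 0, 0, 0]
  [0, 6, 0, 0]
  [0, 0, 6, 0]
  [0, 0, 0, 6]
J_1(6) ⊕ J_1(6) ⊕ J_1(6) ⊕ J_1(6)

The characteristic polynomial is
  det(x·I − A) = x^4 - 24*x^3 + 216*x^2 - 864*x + 1296 = (x - 6)^4

Eigenvalues and multiplicities (the geometric multiplicity of λ is n − rank(A − λI), which equals the number of Jordan blocks for λ):
  λ = 6: algebraic multiplicity = 4, geometric multiplicity = 4

Determining the block sizes for each eigenvalue:
  λ = 6: gm = am = 4, so every block has size 1 → block sizes [1, 1, 1, 1]

Assembling the blocks gives a Jordan form
J =
  [6, 0, 0, 0]
  [0, 6, 0, 0]
  [0, 0, 6, 0]
  [0, 0, 0, 6]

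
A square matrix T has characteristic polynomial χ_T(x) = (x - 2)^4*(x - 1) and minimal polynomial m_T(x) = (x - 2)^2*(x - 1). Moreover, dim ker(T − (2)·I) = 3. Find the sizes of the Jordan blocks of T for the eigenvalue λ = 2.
Block sizes for λ = 2: [2, 1, 1]

Step 1 — from the characteristic polynomial, algebraic multiplicity of λ = 2 is 4. From dim ker(T − (2)·I) = 3, there are exactly 3 Jordan blocks for λ = 2.
Step 2 — from the minimal polynomial, the factor (x − 2)^2 tells us the largest block for λ = 2 has size 2.
Step 3 — with total size 4, 3 blocks, and largest block 2, the block sizes (in nonincreasing order) are [2, 1, 1].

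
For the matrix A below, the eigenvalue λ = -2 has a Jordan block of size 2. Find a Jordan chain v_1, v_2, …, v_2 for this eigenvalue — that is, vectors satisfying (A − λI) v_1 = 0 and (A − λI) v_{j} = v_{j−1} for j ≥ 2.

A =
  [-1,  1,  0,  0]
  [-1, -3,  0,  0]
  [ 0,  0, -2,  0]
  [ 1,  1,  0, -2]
A Jordan chain for λ = -2 of length 2:
v_1 = (1, -1, 0, 1)ᵀ
v_2 = (1, 0, 0, 0)ᵀ

Let N = A − (-2)·I. We want v_2 with N^2 v_2 = 0 but N^1 v_2 ≠ 0; then v_{j-1} := N · v_j for j = 2, …, 2.

Pick v_2 = (1, 0, 0, 0)ᵀ.
Then v_1 = N · v_2 = (1, -1, 0, 1)ᵀ.

Sanity check: (A − (-2)·I) v_1 = (0, 0, 0, 0)ᵀ = 0. ✓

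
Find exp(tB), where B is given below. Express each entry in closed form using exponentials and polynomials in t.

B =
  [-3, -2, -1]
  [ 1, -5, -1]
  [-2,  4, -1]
e^{tB} =
  [exp(-3*t), -2*t*exp(-3*t), -t*exp(-3*t)]
  [t*exp(-3*t), -t^2*exp(-3*t) - 2*t*exp(-3*t) + exp(-3*t), -t^2*exp(-3*t)/2 - t*exp(-3*t)]
  [-2*t*exp(-3*t), 2*t^2*exp(-3*t) + 4*t*exp(-3*t), t^2*exp(-3*t) + 2*t*exp(-3*t) + exp(-3*t)]

Strategy: write B = P · J · P⁻¹ where J is a Jordan canonical form, so e^{tB} = P · e^{tJ} · P⁻¹, and e^{tJ} can be computed block-by-block.

B has Jordan form
J =
  [-3,  1,  0]
  [ 0, -3,  1]
  [ 0,  0, -3]
(up to reordering of blocks).

Per-block formulas:
  For a 3×3 Jordan block J_3(-3): exp(t · J_3(-3)) = e^(-3t)·(I + t·N + (t^2/2)·N^2), where N is the 3×3 nilpotent shift.

After assembling e^{tJ} and conjugating by P, we get:

e^{tB} =
  [exp(-3*t), -2*t*exp(-3*t), -t*exp(-3*t)]
  [t*exp(-3*t), -t^2*exp(-3*t) - 2*t*exp(-3*t) + exp(-3*t), -t^2*exp(-3*t)/2 - t*exp(-3*t)]
  [-2*t*exp(-3*t), 2*t^2*exp(-3*t) + 4*t*exp(-3*t), t^2*exp(-3*t) + 2*t*exp(-3*t) + exp(-3*t)]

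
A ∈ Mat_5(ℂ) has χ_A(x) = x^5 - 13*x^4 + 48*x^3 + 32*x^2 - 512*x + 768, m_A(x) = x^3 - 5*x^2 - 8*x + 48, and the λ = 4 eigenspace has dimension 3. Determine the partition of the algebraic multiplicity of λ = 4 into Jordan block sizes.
Block sizes for λ = 4: [2, 1, 1]

Step 1 — from the characteristic polynomial, algebraic multiplicity of λ = 4 is 4. From dim ker(A − (4)·I) = 3, there are exactly 3 Jordan blocks for λ = 4.
Step 2 — from the minimal polynomial, the factor (x − 4)^2 tells us the largest block for λ = 4 has size 2.
Step 3 — with total size 4, 3 blocks, and largest block 2, the block sizes (in nonincreasing order) are [2, 1, 1].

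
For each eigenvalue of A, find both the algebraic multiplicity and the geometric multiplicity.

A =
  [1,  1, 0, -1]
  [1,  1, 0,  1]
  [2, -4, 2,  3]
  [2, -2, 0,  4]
λ = 2: alg = 4, geom = 2

Step 1 — factor the characteristic polynomial to read off the algebraic multiplicities:
  χ_A(x) = (x - 2)^4

Step 2 — compute geometric multiplicities via the rank-nullity identity g(λ) = n − rank(A − λI):
  rank(A − (2)·I) = 2, so dim ker(A − (2)·I) = n − 2 = 2

Summary:
  λ = 2: algebraic multiplicity = 4, geometric multiplicity = 2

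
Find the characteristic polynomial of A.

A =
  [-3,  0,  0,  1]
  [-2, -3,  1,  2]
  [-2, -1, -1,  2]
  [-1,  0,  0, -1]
x^4 + 8*x^3 + 24*x^2 + 32*x + 16

Expanding det(x·I − A) (e.g. by cofactor expansion or by noting that A is similar to its Jordan form J, which has the same characteristic polynomial as A) gives
  χ_A(x) = x^4 + 8*x^3 + 24*x^2 + 32*x + 16
which factors as (x + 2)^4. The eigenvalues (with algebraic multiplicities) are λ = -2 with multiplicity 4.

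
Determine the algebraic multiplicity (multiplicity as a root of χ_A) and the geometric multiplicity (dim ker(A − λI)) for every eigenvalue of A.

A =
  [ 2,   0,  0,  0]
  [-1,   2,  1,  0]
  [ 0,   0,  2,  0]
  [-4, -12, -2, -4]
λ = -4: alg = 1, geom = 1; λ = 2: alg = 3, geom = 2

Step 1 — factor the characteristic polynomial to read off the algebraic multiplicities:
  χ_A(x) = (x - 2)^3*(x + 4)

Step 2 — compute geometric multiplicities via the rank-nullity identity g(λ) = n − rank(A − λI):
  rank(A − (-4)·I) = 3, so dim ker(A − (-4)·I) = n − 3 = 1
  rank(A − (2)·I) = 2, so dim ker(A − (2)·I) = n − 2 = 2

Summary:
  λ = -4: algebraic multiplicity = 1, geometric multiplicity = 1
  λ = 2: algebraic multiplicity = 3, geometric multiplicity = 2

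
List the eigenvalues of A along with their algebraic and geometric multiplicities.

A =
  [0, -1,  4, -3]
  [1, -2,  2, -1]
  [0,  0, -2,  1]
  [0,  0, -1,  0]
λ = -1: alg = 4, geom = 2

Step 1 — factor the characteristic polynomial to read off the algebraic multiplicities:
  χ_A(x) = (x + 1)^4

Step 2 — compute geometric multiplicities via the rank-nullity identity g(λ) = n − rank(A − λI):
  rank(A − (-1)·I) = 2, so dim ker(A − (-1)·I) = n − 2 = 2

Summary:
  λ = -1: algebraic multiplicity = 4, geometric multiplicity = 2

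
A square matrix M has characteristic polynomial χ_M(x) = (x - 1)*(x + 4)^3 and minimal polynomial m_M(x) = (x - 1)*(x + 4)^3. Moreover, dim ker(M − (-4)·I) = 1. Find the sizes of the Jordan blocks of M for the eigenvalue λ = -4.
Block sizes for λ = -4: [3]

Step 1 — from the characteristic polynomial, algebraic multiplicity of λ = -4 is 3. From dim ker(M − (-4)·I) = 1, there are exactly 1 Jordan blocks for λ = -4.
Step 2 — from the minimal polynomial, the factor (x + 4)^3 tells us the largest block for λ = -4 has size 3.
Step 3 — with total size 3, 1 blocks, and largest block 3, the block sizes (in nonincreasing order) are [3].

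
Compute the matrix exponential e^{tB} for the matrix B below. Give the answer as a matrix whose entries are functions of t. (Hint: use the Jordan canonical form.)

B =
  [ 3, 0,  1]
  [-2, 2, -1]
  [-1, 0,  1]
e^{tB} =
  [t*exp(2*t) + exp(2*t), 0, t*exp(2*t)]
  [-t^2*exp(2*t)/2 - 2*t*exp(2*t), exp(2*t), -t^2*exp(2*t)/2 - t*exp(2*t)]
  [-t*exp(2*t), 0, -t*exp(2*t) + exp(2*t)]

Strategy: write B = P · J · P⁻¹ where J is a Jordan canonical form, so e^{tB} = P · e^{tJ} · P⁻¹, and e^{tJ} can be computed block-by-block.

B has Jordan form
J =
  [2, 1, 0]
  [0, 2, 1]
  [0, 0, 2]
(up to reordering of blocks).

Per-block formulas:
  For a 3×3 Jordan block J_3(2): exp(t · J_3(2)) = e^(2t)·(I + t·N + (t^2/2)·N^2), where N is the 3×3 nilpotent shift.

After assembling e^{tJ} and conjugating by P, we get:

e^{tB} =
  [t*exp(2*t) + exp(2*t), 0, t*exp(2*t)]
  [-t^2*exp(2*t)/2 - 2*t*exp(2*t), exp(2*t), -t^2*exp(2*t)/2 - t*exp(2*t)]
  [-t*exp(2*t), 0, -t*exp(2*t) + exp(2*t)]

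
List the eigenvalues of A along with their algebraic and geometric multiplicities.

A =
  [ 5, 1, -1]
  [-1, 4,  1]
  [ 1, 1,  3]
λ = 4: alg = 3, geom = 1

Step 1 — factor the characteristic polynomial to read off the algebraic multiplicities:
  χ_A(x) = (x - 4)^3

Step 2 — compute geometric multiplicities via the rank-nullity identity g(λ) = n − rank(A − λI):
  rank(A − (4)·I) = 2, so dim ker(A − (4)·I) = n − 2 = 1

Summary:
  λ = 4: algebraic multiplicity = 3, geometric multiplicity = 1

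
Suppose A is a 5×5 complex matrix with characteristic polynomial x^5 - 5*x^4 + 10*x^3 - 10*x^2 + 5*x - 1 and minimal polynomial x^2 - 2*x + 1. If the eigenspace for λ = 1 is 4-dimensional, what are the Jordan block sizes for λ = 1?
Block sizes for λ = 1: [2, 1, 1, 1]

Step 1 — from the characteristic polynomial, algebraic multiplicity of λ = 1 is 5. From dim ker(A − (1)·I) = 4, there are exactly 4 Jordan blocks for λ = 1.
Step 2 — from the minimal polynomial, the factor (x − 1)^2 tells us the largest block for λ = 1 has size 2.
Step 3 — with total size 5, 4 blocks, and largest block 2, the block sizes (in nonincreasing order) are [2, 1, 1, 1].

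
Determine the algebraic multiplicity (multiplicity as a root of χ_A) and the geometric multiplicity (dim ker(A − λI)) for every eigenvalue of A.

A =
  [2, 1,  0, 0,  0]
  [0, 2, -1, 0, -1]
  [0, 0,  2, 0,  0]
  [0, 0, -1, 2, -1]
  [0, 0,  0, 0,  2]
λ = 2: alg = 5, geom = 3

Step 1 — factor the characteristic polynomial to read off the algebraic multiplicities:
  χ_A(x) = (x - 2)^5

Step 2 — compute geometric multiplicities via the rank-nullity identity g(λ) = n − rank(A − λI):
  rank(A − (2)·I) = 2, so dim ker(A − (2)·I) = n − 2 = 3

Summary:
  λ = 2: algebraic multiplicity = 5, geometric multiplicity = 3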